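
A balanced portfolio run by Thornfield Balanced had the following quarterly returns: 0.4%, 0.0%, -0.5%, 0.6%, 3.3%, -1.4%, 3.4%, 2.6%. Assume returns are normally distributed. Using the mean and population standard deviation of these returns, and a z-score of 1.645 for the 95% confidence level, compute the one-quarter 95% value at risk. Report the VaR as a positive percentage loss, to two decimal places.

Mean return μ = 8.40 / 8 = 1.0500%
Population std dev = √[23.1200 / 8] = 1.7000%
VaR = −(μ − z·σ) = −(1.0500 − 1.645 × 1.7000) = −(-1.7465) = 1.7465%

1.75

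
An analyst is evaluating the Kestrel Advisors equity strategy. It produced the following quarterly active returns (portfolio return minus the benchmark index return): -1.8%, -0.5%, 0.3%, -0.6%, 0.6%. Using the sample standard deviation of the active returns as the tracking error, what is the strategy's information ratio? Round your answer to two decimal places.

r̄ = (-1.8 − 0.5 + 0.3 − 0.6 + 0.6) / 5 = -0.4000%
Sample std dev = √[3.5000 / 4] = 0.9354%
IR = r̄ / tracking error = -0.4000 / 0.9354 = -0.4276

-0.43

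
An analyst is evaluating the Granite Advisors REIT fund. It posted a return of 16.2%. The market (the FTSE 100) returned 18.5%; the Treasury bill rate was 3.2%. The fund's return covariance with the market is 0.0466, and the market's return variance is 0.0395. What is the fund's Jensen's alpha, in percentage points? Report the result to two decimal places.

β = Cov / Var = 0.0466 / 0.0395 = 1.1797
E[R] = Rf + β(Rm − Rf) = 3.2% + 1.1797 × (18.5% − 3.2%) = 21.2494%
α = Rp − E[R] = 16.2% − 21.2494% = -5.0494

-5.05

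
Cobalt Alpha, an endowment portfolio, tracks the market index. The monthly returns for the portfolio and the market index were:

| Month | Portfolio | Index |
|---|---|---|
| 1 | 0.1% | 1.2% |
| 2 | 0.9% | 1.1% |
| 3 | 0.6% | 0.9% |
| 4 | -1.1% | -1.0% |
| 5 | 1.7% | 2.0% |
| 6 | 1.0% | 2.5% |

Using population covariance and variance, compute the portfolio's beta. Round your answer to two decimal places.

0.70

r̄p = 0.5333%,  r̄m = 1.1167%
Cov = Σ(rp − r̄p)(rm − r̄m) / 6 = 0.8461
Var(rm) = Σ(rm − r̄m)² / 6 = 1.2047
β = Cov / Var = 0.8461 / 1.2047 = 0.7023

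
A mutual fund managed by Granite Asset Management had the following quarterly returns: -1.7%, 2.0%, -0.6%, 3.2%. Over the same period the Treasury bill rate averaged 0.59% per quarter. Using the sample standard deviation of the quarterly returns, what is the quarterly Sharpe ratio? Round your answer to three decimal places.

0.060

r̄ = (-1.7 + 2 − 0.6 + 3.2) / 4 = 0.7250%
Σ(r − r̄)² = 15.3875; sample σ = √(15.3875/3) = 2.2648%
Sharpe = (r̄ − rf) / σ = (0.7250 − 0.59) / 2.2648 = 0.1350 / 2.2648 = 0.0596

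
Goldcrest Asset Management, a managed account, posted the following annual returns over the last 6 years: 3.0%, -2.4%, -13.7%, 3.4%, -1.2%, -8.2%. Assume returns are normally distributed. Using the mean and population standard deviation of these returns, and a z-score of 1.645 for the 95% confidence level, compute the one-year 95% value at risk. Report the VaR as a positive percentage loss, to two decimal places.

13.19

μ = (3 − 2.4 − 13.7 + 3.4 − 1.2 − 8.2) / 6 = -19.10 / 6 = -3.1833%
Population std dev = √[221.8883 / 6] = 6.0812%
VaR = −(μ − z·σ) = −(-3.1833 − 1.645 × 6.0812) = −(-13.1869) = 13.1869%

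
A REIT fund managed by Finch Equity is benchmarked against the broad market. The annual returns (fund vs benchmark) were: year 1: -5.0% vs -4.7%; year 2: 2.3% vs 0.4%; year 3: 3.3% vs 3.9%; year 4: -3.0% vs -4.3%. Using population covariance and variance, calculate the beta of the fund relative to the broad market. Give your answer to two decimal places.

0.94

r̄p = -0.6000%,  r̄m = -1.1750%
Cov = Σ(rp − r̄p)(rm − r̄m) / 4 = 11.8425
Var(rm) = Σ(rm − r̄m)² / 4 = 12.6069
β = Cov / Var = 11.8425 / 12.6069 = 0.9394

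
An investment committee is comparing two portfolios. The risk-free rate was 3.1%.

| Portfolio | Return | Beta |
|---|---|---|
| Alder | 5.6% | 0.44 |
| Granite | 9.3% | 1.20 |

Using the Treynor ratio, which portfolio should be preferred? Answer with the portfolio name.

Alder: Treynor = (5.6% − 3.1%) / 0.44 = 5.682
Granite: Treynor = (9.3% − 3.1%) / 1.20 = 5.167
Highest: Alder (5.682).

Alder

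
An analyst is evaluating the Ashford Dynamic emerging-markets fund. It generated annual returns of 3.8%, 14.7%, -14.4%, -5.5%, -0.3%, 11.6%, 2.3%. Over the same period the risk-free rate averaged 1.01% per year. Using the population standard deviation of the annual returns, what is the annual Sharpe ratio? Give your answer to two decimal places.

0.08

r̄ = (3.8 + 14.7 − 14.4 − 5.5 − 0.3 + 11.6 + 2.3) / 7 = 12.20 / 7 = 1.7429%
Σ(r − r̄)² = 586.8171; population σ = √(586.8171/7) = 9.1559%
Sharpe = (r̄ − rf) / σ = (1.7429 − 1.01) / 9.1559 = 0.7329 / 9.1559 = 0.0800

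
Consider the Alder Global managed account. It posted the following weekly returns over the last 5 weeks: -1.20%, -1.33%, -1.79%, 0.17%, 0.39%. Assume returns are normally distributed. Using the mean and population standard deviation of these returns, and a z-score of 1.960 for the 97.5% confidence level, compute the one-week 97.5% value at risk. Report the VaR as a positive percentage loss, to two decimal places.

r̄ = (-1.2 − 1.33 − 1.79 + 0.17 + 0.39) / 5 = -0.7520%
Population σ = √[Σ(r − r̄)² / 5] = √[3.7665 / 5] = √0.7533 = 0.8679%
VaR = −(r̄ − z·σ) = −(-0.7520 − 1.960 × 0.8679) = −(-2.4531) = 2.4531%

2.45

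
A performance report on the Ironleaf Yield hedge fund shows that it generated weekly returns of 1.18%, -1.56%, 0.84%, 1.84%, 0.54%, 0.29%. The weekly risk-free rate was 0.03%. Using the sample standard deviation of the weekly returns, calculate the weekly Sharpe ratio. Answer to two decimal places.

r̄ = (1.18 − 1.56 + 0.84 + 1.84 + 0.54 + 0.29) / 6 = 3.130 / 6 = 0.5217%
Sample std dev = √[6.6601 / 5] = 1.1541%
Sharpe = (r̄ − rf) / σ = (0.5217 − 0.03) / 1.1541 = 0.4917 / 1.1541 = 0.4260

0.43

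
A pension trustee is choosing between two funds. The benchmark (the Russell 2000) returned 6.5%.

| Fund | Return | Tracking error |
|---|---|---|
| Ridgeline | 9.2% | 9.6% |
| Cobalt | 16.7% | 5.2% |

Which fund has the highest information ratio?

Cobalt

Ridgeline: IR = (9.2% − 6.5%) / 9.6% = 0.281
Cobalt: IR = (16.7% − 6.5%) / 5.2% = 1.962
Highest: Cobalt (1.962).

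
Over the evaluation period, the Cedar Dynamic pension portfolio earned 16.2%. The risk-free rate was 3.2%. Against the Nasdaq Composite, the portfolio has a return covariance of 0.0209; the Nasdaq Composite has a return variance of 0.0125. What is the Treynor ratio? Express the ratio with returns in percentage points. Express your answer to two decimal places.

7.78

β = Cov / Var = 0.0209 / 0.0125 = 1.6720
Treynor = (Rp − Rf) / β = (16.2% − 3.2%) / 1.6720 = 13.00 / 1.6720 = 7.7751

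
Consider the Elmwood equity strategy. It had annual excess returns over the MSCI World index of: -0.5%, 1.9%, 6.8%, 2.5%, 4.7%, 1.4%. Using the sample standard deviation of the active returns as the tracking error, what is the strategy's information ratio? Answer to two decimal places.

1.08

r̄ = (-0.5 + 1.9 + 6.8 + 2.5 + 4.7 + 1.4) / 6 = 2.8000%
Sample σ = √[Σ(r − r̄)² / 5] = √[33.3600 / 5] = √6.6720 = 2.5830%
IR = r̄ / tracking error = 2.8000 / 2.5830 = 1.0840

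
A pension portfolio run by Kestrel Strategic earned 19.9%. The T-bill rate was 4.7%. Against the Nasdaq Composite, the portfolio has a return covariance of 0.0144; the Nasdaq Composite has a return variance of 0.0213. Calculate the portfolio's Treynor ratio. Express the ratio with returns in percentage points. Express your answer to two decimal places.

22.48

β = Cov / Var = 0.0144 / 0.0213 = 0.6761
Treynor = (Rp − Rf) / β = (19.9% − 4.7%) / 0.6761 = 15.20 / 0.6761 = 22.4819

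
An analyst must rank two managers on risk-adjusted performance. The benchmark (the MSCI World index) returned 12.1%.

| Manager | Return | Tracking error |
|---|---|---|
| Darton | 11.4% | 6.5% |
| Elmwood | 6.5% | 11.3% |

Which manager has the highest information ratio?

Darton: IR = (11.4% − 12.1%) / 6.5% = -0.108
Elmwood: IR = (6.5% − 12.1%) / 11.3% = -0.496
Highest: Darton (-0.108).

Darton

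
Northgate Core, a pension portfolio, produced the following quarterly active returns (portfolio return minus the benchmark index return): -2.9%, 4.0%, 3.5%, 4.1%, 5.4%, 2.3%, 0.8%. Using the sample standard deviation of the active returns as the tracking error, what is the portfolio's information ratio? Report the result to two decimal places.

Mean return μ = 17.20 / 7 = 2.4571%
Sample σ = √[Σ(r − μ)² / 6] = √[46.2971 / 6] = √7.7162 = 2.7778%
IR = μ / tracking error = 2.4571 / 2.7778 = 0.8845

0.88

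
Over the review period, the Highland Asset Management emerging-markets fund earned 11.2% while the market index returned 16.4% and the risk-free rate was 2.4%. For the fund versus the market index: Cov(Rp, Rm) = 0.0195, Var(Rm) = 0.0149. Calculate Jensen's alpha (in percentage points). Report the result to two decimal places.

-9.52

β = Cov / Var = 0.0195 / 0.0149 = 1.3087
E[R] = Rf + β(Rm − Rf) = 2.4% + 1.3087 × (16.4% − 2.4%) = 20.7218%
α = Rp − E[R] = 11.2% − 20.7218% = -9.5218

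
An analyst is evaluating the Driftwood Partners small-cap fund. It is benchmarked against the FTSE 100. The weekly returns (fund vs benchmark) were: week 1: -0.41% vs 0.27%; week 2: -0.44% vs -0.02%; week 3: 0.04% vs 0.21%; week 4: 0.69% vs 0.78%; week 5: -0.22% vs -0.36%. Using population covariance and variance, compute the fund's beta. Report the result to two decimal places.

r̄p = -0.0680%,  r̄m = 0.1760%
Cov = Σ(rp − r̄p)(rm − r̄m) / 5 = 0.1167
Var(rm) = Σ(rm − r̄m)² / 5 = 0.1401
β = Cov / Var = 0.1167 / 0.1401 = 0.8330

0.83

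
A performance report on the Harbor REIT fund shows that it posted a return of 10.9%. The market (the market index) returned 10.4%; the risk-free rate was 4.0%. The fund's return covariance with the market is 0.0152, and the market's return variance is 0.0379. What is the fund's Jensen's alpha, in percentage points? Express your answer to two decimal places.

4.33

β = Cov / Var = 0.0152 / 0.0379 = 0.4011
E[R] = Rf + β(Rm − Rf) = 4.0% + 0.4011 × (10.4% − 4.0%) = 6.5670%
α = Rp − E[R] = 10.9% − 6.5670% = 4.3330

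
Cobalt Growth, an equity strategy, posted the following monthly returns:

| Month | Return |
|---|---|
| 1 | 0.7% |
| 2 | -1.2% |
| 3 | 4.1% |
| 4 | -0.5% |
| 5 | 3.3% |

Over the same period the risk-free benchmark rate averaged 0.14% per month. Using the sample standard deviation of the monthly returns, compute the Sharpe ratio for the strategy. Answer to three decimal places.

0.490

μ = (0.7 − 1.2 + 4.1 − 0.5 + 3.3) / 5 = 6.40 / 5 = 1.2800%
Σ(r − μ)² = 21.6880; sample σ = √(21.6880/4) = 2.3285%
Sharpe = (μ − rf) / σ = (1.2800 − 0.14) / 2.3285 = 1.1400 / 2.3285 = 0.4896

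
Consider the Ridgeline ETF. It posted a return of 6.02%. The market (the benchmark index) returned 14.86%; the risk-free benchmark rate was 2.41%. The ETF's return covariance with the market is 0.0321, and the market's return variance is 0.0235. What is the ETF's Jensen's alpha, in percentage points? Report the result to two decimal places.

-13.40

β = Cov / Var = 0.0321 / 0.0235 = 1.3660
E[R] = Rf + β(Rm − Rf) = 2.41% + 1.3660 × (14.86% − 2.41%) = 19.4167%
α = Rp − E[R] = 6.02% − 19.4167% = -13.3967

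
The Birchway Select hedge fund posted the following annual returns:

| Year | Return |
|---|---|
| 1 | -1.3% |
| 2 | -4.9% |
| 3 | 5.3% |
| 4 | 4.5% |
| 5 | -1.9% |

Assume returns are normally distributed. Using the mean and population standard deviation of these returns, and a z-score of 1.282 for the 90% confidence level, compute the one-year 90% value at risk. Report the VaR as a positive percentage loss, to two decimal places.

μ = (-1.3 − 4.9 + 5.3 + 4.5 − 1.9) / 5 = 1.70 / 5 = 0.3400%
Population std dev = √[77.0720 / 5] = 3.9261%
VaR = −(μ − z·σ) = −(0.3400 − 1.282 × 3.9261) = −(-4.6933) = 4.6933%

4.69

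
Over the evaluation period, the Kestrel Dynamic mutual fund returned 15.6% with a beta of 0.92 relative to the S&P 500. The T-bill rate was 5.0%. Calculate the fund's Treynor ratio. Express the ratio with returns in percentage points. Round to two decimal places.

11.52

Treynor = (Rp − Rf) / β = (15.6% − 5.0%) / 0.92 = 10.60 / 0.92 = 11.5217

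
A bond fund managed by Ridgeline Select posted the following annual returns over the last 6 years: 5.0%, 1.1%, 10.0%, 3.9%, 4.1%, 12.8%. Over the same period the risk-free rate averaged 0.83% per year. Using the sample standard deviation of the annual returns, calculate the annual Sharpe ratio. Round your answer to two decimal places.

1.22

Mean return r̄ = 36.90 / 6 = 6.1500%
Sample std dev = √[95.1350 / 5] = 4.3620%
Sharpe = (r̄ − rf) / σ = (6.1500 − 0.83) / 4.3620 = 5.3200 / 4.3620 = 1.2196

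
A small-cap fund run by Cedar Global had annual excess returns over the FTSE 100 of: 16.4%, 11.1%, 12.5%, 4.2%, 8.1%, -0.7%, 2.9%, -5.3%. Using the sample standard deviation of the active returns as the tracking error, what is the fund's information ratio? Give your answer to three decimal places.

Mean return r̄ = 49.20 / 8 = 6.1500%
Sample std dev = √[366.0800 / 7] = 7.2317%
IR = r̄ / tracking error = 6.1500 / 7.2317 = 0.8504

0.850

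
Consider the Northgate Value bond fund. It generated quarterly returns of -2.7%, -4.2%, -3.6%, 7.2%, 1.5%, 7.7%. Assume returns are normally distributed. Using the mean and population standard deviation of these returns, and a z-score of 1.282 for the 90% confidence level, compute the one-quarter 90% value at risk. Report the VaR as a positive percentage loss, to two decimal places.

Mean return μ = 5.90 / 6 = 0.9833%
Σ(r − μ)² = (-2.7 − 0.9833)² + (-4.2 − 0.9833)² + … = 145.4683
σ = √[145.4683 / 6] = 4.9239%
VaR = −(μ − z·σ) = −(0.9833 − 1.282 × 4.9239) = −(-5.3291) = 5.3291%

5.33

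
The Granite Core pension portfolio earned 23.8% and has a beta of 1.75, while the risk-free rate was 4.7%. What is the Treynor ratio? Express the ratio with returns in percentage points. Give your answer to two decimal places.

10.91

Treynor = (Rp − Rf) / β = (23.8% − 4.7%) / 1.75 = 19.10 / 1.75 = 10.9143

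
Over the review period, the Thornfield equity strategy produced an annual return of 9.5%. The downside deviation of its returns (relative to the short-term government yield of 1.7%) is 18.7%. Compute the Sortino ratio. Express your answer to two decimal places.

Sortino = (Rp − Rf) / σd = (9.5% − 1.7%) / 18.7% = 7.80% / 18.7% = 0.4171

0.42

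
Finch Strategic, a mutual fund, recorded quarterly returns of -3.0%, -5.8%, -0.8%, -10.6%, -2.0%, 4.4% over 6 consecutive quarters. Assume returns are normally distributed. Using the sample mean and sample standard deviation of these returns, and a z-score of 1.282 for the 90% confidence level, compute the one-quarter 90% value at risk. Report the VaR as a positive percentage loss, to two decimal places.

μ = (-3 − 5.8 − 0.8 − 10.6 − 2 + 4.4) / 6 = -17.80 / 6 = -2.9667%
Σ(r − μ)² = 126.1933; sample σ = √(126.1933/5) = 5.0238%
VaR = −(μ − z·σ) = −(-2.9667 − 1.282 × 5.0238) = −(-9.4072) = 9.4072%

9.41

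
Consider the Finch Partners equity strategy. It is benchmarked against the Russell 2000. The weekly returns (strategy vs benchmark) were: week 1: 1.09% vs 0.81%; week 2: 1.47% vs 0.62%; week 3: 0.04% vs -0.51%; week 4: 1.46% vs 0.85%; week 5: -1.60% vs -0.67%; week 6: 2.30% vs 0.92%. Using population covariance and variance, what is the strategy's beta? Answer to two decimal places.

r̄p = 0.7933%,  r̄m = 0.3367%
Cov = Σ(rp − r̄p)(rm − r̄m) / 6 = 0.7667
Var(rm) = Σ(rm − r̄m)² / 6 = 0.4397
β = Cov / Var = 0.7667 / 0.4397 = 1.7437

1.74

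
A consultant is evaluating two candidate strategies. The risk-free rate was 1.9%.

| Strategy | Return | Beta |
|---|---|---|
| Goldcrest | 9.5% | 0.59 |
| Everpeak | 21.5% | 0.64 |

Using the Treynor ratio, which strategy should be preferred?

Everpeak

Goldcrest: Treynor = (9.5% − 1.9%) / 0.59 = 12.881
Everpeak: Treynor = (21.5% − 1.9%) / 0.64 = 30.625
Highest: Everpeak (30.625).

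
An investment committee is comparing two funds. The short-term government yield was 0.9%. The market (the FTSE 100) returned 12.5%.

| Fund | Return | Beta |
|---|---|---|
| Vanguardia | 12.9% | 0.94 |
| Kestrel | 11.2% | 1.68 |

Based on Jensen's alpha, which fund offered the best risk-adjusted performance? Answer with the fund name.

Vanguardia: α = 12.9% − [0.9% + 0.94 × (12.5% − 0.9%)] = 1.096
Kestrel: α = 11.2% − [0.9% + 1.68 × (12.5% − 0.9%)] = -9.188
Highest: Vanguardia (1.096).

Vanguardia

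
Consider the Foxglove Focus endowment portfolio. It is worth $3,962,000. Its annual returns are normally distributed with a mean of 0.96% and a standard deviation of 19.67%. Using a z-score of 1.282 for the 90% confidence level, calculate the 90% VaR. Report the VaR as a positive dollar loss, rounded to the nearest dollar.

$961,060

Return at the 90% tail: μ − z·σ = 0.96% − 1.282 × 19.67% = 0.96 − 25.21694 = -24.25694%
VaR = −(-24.25694%) × $3,962,000 = 24.25694% × $3,962,000 = $961,060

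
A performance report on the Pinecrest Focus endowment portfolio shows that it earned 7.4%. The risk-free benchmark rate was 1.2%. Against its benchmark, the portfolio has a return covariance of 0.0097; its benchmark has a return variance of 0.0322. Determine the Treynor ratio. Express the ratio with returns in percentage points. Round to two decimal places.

β = Cov / Var = 0.0097 / 0.0322 = 0.3012
Treynor = (Rp − Rf) / β = (7.4% − 1.2%) / 0.3012 = 6.20 / 0.3012 = 20.5843

20.58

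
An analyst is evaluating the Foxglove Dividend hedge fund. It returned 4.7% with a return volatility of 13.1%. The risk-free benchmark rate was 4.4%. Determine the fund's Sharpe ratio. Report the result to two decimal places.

Sharpe = (Rp − Rf) / σp = (4.7% − 4.4%) / 13.1% = 0.30% / 13.1% = 0.0229

0.02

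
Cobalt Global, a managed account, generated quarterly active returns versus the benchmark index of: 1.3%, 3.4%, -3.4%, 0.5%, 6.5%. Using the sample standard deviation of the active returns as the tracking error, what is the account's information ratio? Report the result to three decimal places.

0.454

μ = (1.3 + 3.4 − 3.4 + 0.5 + 6.5) / 5 = 1.6600%
Sample std dev = √[53.5320 / 4] = 3.6583%
IR = μ / tracking error = 1.6600 / 3.6583 = 0.4538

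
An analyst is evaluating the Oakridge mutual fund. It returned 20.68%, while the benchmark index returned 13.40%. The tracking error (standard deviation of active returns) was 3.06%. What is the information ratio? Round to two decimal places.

IR = (Rp − Rb) / TE = (20.68% − 13.40%) / 3.06% = 7.28% / 3.06% = 2.3791

2.38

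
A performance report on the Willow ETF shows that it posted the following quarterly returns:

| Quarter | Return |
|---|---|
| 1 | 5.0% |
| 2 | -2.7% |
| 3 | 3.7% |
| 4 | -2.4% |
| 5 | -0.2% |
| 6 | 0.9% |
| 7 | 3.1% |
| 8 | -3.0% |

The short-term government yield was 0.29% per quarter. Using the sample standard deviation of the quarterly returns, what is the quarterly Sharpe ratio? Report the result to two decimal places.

Mean return r̄ = 4.40 / 8 = 0.5500%
Σ(r − r̄)² = 68.7800; sample σ = √(68.7800/7) = 3.1346%
Sharpe = (r̄ − rf) / σ = (0.5500 − 0.29) / 3.1346 = 0.2600 / 3.1346 = 0.0829

0.08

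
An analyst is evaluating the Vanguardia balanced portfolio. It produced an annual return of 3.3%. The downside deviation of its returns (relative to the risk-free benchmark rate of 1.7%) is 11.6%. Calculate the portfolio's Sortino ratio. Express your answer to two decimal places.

Sortino = (Rp − Rf) / σd = (3.3% − 1.7%) / 11.6% = 1.60% / 11.6% = 0.1379

0.14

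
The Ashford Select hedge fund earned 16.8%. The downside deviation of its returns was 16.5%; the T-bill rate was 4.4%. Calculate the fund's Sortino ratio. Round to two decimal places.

0.75

Sortino = (Rp − Rf) / σd = (16.8% − 4.4%) / 16.5% = 12.40% / 16.5% = 0.7515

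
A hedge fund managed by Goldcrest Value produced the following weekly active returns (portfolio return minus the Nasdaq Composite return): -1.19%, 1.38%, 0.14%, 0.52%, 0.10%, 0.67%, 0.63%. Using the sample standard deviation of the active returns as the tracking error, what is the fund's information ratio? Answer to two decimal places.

0.41

μ = (-1.19 + 1.38 + 0.14 + 0.52 + 0.1 + 0.67 + 0.63) / 7 = 0.3214%
Σ(r − μ)² = (-1.19 − 0.3214)² + (1.38 − 0.3214)² + … = 3.7431
sample σ = √(3.7431 / 6) = √0.6239 = 0.7899%
IR = μ / tracking error = 0.3214 / 0.7899 = 0.4069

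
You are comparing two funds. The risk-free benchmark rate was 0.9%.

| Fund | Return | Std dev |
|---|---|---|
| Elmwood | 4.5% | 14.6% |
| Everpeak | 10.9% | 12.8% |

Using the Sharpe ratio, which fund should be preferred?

Elmwood: Sharpe ratio = (4.5% − 0.9%) / 14.6% = 0.247
Everpeak: Sharpe ratio = (10.9% − 0.9%) / 12.8% = 0.781
Highest: Everpeak (0.781).

Everpeak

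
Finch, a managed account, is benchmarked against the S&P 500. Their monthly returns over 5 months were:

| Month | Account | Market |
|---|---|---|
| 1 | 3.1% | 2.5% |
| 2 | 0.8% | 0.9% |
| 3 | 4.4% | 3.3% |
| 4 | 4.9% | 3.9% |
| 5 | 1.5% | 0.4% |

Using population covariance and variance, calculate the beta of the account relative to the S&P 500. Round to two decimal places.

r̄p = 2.9400%,  r̄m = 2.2000%
Cov = Σ(rp − r̄p)(rm − r̄m) / 5 = 2.0720
Var(rm) = Σ(rm − r̄m)² / 5 = 1.8240
β = Cov / Var = 2.0720 / 1.8240 = 1.1360

1.14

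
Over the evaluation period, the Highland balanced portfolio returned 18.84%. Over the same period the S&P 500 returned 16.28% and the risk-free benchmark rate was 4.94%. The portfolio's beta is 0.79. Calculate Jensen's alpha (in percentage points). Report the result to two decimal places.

CAPM expected return = Rf + β(Rm − Rf) = 4.94% + 0.79 × (16.28% − 4.94%) = 4.94 + 0.79 × 11.34 = 13.8986%
Jensen's α = Rp − E[R] = 18.84% − 13.8986% = 4.9414

4.94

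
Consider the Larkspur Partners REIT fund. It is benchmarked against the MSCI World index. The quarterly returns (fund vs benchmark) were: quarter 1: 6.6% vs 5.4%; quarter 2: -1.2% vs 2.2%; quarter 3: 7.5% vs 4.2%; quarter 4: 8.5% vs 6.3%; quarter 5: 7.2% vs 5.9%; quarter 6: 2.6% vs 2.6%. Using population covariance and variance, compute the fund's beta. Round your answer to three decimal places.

r̄p = 5.2000%,  r̄m = 4.4333%
Cov = Σ(rp − r̄p)(rm − r̄m) / 6 = 4.8283
Var(rm) = Σ(rm − r̄m)² / 6 = 2.4956
β = Cov / Var = 4.8283 / 2.4956 = 1.9347

1.935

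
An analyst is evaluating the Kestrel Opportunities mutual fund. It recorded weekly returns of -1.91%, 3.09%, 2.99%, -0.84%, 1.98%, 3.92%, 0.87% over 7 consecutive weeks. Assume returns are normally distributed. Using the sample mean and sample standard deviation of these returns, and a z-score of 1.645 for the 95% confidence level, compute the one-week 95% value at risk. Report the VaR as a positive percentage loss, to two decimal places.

r̄ = (-1.91 + 3.09 + 2.99 − 0.84 + 1.98 + 3.92 + 0.87) / 7 = 10.100 / 7 = 1.4429%
Sample std dev = √[28.3127 / 6] = 2.1723%
VaR = −(r̄ − z·σ) = −(1.4429 − 1.645 × 2.1723) = −(-2.1305) = 2.1305%

2.13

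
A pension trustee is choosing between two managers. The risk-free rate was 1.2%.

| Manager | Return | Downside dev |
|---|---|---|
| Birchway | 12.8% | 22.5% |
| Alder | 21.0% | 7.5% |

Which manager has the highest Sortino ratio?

Birchway: Sortino ratio = (12.8% − 1.2%) / 22.5% = 0.516
Alder: Sortino ratio = (21.0% − 1.2%) / 7.5% = 2.640
Highest: Alder (2.640).

Alder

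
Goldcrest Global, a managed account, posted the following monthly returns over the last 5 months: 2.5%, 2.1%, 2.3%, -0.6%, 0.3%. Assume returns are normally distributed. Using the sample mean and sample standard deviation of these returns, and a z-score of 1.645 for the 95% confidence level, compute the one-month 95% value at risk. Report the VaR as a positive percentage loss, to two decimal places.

0.96

Mean return r̄ = 6.60 / 5 = 1.3200%
Σ(r − r̄)² = (2.5 − 1.3200)² + (2.1 − 1.3200)² + … = 7.6880
σ = √[7.6880 / 4] = 1.3864%
VaR = −(r̄ − z·σ) = −(1.3200 − 1.645 × 1.3864) = −(-0.9606) = 0.9606%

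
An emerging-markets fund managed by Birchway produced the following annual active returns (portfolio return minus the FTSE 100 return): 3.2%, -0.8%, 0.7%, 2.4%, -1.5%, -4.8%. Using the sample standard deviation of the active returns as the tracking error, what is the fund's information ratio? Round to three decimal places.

-0.046

Mean return r̄ = -0.80 / 6 = -0.1333%
Σ(r − r̄)² = 42.3133; sample σ = √(42.3133/5) = 2.9091%
IR = r̄ / tracking error = -0.1333 / 2.9091 = -0.0458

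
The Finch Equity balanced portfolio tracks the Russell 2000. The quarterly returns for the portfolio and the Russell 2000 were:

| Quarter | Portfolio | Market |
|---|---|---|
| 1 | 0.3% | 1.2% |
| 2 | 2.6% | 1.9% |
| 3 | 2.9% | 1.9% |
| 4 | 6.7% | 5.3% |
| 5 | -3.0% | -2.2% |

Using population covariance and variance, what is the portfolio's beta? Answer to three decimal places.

r̄p = 1.9000%,  r̄m = 1.6200%
Cov = Σ(rp − r̄p)(rm − r̄m) / 5 = 7.5060
Var(rm) = Σ(rm − r̄m)² / 5 = 5.6936
β = Cov / Var = 7.5060 / 5.6936 = 1.3183

1.318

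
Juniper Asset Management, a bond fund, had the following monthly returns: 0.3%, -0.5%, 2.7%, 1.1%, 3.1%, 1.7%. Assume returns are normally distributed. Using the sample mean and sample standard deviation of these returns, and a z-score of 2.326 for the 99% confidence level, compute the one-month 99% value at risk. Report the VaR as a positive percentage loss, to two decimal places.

μ = (0.3 − 0.5 + 2.7 + 1.1 + 3.1 + 1.7) / 6 = 8.40 / 6 = 1.4000%
Σ(r − μ)² = (0.3 − 1.4000)² + (-0.5 − 1.4000)² + … = 9.5800
sample σ = √(9.5800 / 5) = √1.9160 = 1.3842%
VaR = −(μ − z·σ) = −(1.4000 − 2.326 × 1.3842) = −(-1.8196) = 1.8196%

1.82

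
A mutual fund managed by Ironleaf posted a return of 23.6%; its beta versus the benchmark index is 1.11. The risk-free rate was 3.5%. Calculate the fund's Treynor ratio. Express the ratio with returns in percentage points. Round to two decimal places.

18.11

Treynor = (Rp − Rf) / β = (23.6% − 3.5%) / 1.11 = 20.10 / 1.11 = 18.1081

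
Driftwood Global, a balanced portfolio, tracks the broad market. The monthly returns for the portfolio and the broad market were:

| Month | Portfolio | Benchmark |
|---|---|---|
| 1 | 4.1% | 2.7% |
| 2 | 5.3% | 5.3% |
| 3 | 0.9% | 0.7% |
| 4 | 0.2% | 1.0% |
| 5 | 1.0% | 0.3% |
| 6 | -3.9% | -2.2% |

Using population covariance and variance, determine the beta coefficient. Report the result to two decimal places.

r̄p = 1.2667%,  r̄m = 1.3000%
Cov = Σ(rp − r̄p)(rm − r̄m) / 6 = 6.4983
Var(rm) = Σ(rm − r̄m)² / 6 = 5.2767
β = Cov / Var = 6.4983 / 5.2767 = 1.2315

1.23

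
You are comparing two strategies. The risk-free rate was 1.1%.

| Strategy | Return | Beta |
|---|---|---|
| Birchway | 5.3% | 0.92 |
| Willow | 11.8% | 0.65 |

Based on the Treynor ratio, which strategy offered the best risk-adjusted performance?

Birchway: Treynor = (5.3% − 1.1%) / 0.92 = 4.565
Willow: Treynor = (11.8% − 1.1%) / 0.65 = 16.462
Highest: Willow (16.462).

Willow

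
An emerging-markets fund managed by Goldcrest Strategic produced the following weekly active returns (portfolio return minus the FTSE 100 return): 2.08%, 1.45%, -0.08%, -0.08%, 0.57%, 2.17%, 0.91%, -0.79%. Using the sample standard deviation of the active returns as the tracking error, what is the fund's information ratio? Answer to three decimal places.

μ = (2.08 + 1.45 − 0.08 − 0.08 + 0.57 + 2.17 + 0.91 − 0.79) / 8 = 6.230 / 8 = 0.7788%
Σ(r − μ)² = 8.0761; sample σ = √(8.0761/7) = 1.0741%
IR = μ / tracking error = 0.7788 / 1.0741 = 0.7251

0.725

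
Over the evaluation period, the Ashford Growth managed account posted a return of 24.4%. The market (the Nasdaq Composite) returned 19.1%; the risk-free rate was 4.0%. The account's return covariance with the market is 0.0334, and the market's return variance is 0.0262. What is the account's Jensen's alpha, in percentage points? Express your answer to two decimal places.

1.15

β = Cov / Var = 0.0334 / 0.0262 = 1.2748
E[R] = Rf + β(Rm − Rf) = 4.0% + 1.2748 × (19.1% − 4.0%) = 23.2495%
α = Rp − E[R] = 24.4% − 23.2495% = 1.1505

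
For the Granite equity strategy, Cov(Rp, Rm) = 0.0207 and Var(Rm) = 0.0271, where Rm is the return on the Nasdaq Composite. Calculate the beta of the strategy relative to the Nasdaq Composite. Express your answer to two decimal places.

β = Cov(Rp, Rm) / Var(Rm) = 0.0207 / 0.0271 = 0.7638

0.76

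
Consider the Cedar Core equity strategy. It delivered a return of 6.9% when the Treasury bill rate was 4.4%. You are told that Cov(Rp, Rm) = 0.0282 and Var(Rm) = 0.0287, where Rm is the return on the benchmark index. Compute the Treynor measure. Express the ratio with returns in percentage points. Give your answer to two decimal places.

β = Cov / Var = 0.0282 / 0.0287 = 0.9826
Treynor = (Rp − Rf) / β = (6.9% − 4.4%) / 0.9826 = 2.50 / 0.9826 = 2.5443

2.54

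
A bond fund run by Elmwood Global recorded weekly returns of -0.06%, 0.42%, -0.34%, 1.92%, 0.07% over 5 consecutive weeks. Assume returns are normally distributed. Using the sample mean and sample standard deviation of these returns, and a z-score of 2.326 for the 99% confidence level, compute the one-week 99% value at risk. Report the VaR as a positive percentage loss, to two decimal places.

r̄ = (-0.06 + 0.42 − 0.34 + 1.92 + 0.07) / 5 = 0.4020%
Σ(r − r̄)² = 3.1789; sample σ = √(3.1789/4) = 0.8915%
VaR = −(r̄ − z·σ) = −(0.4020 − 2.326 × 0.8915) = −(-1.6716) = 1.6716%

1.67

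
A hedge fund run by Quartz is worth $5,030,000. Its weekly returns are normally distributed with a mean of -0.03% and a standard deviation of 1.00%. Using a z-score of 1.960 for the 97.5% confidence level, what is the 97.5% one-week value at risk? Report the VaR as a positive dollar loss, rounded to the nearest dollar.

$100,097

Return at the 97.5% tail: μ − z·σ = -0.03% − 1.960 × 1.00% = -0.03 − 1.9600 = -1.9900%
VaR = −(-1.9900%) × $5,030,000 = 1.9900% × $5,030,000 = $100,097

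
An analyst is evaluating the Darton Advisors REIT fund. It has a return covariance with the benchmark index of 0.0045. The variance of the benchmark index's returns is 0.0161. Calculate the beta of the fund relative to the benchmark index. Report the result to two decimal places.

0.28

β = Cov(Rp, Rm) / Var(Rm) = 0.0045 / 0.0161 = 0.2795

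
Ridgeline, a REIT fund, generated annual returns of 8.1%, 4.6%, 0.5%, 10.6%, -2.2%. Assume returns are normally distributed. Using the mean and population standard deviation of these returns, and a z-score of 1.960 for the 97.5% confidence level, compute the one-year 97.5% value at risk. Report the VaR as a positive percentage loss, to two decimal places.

4.91

μ = (8.1 + 4.6 + 0.5 + 10.6 − 2.2) / 5 = 4.3200%
Σ(r − μ)² = 110.9080; population σ = √(110.9080/5) = 4.7097%
VaR = −(μ − z·σ) = −(4.3200 − 1.960 × 4.7097) = −(-4.9110) = 4.9110%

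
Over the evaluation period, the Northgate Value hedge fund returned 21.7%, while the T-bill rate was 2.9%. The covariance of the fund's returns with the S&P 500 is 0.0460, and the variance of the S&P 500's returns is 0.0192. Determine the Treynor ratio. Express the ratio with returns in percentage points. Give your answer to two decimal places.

7.85

β = Cov / Var = 0.0460 / 0.0192 = 2.3958
Treynor = (Rp − Rf) / β = (21.7% − 2.9%) / 2.3958 = 18.80 / 2.3958 = 7.8471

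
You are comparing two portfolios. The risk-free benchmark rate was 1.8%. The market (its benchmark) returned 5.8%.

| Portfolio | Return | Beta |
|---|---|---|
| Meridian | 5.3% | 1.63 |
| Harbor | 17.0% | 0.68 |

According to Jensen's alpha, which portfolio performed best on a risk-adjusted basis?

Meridian: α = 5.3% − [1.8% + 1.63 × (5.8% − 1.8%)] = -3.020
Harbor: α = 17.0% − [1.8% + 0.68 × (5.8% − 1.8%)] = 12.480
Highest: Harbor (12.480).

Harbor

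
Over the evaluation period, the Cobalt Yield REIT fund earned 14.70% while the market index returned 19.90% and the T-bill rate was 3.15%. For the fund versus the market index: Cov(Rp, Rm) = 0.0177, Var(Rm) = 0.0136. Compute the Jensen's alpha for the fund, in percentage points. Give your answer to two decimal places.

β = Cov / Var = 0.0177 / 0.0136 = 1.3015
E[R] = Rf + β(Rm − Rf) = 3.15% + 1.3015 × (19.90% − 3.15%) = 24.9501%
α = Rp − E[R] = 14.70% − 24.9501% = -10.2501

-10.25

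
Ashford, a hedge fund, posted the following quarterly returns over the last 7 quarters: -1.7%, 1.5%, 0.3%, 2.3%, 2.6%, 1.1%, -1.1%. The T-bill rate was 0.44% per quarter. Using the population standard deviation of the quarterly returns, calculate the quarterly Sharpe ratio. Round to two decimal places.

r̄ = (-1.7 + 1.5 + 0.3 + 2.3 + 2.6 + 1.1 − 1.1) / 7 = 5.00 / 7 = 0.7143%
Population σ = √[Σ(r − r̄)² / 7] = √[16.1286 / 7] = √2.3041 = 1.5179%
Sharpe = (r̄ − rf) / σ = (0.7143 − 0.44) / 1.5179 = 0.2743 / 1.5179 = 0.1807

0.18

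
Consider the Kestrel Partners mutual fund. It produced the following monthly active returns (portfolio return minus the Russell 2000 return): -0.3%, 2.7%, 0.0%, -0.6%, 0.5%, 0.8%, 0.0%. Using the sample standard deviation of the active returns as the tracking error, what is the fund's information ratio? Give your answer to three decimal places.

0.403

μ = (-0.3 + 2.7 + 0 − 0.6 + 0.5 + 0.8 + 0) / 7 = 0.4429%
Σ(r − μ)² = (-0.3 − 0.4429)² + (2.7 − 0.4429)² + (0 − 0.4429)² + … = 7.2571
σ = √[7.2571 / 6] = 1.0998%
IR = μ / tracking error = 0.4429 / 1.0998 = 0.4027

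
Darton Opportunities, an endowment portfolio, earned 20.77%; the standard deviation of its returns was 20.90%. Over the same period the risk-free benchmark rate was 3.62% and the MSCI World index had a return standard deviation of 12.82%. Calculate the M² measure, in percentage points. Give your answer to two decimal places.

14.14

Sharpe = (Rp − Rf) / σp = (20.77% − 3.62%) / 20.90% = 0.8206
M² = Rf + Sharpe × σm = 3.62% + 0.8206 × 12.82% = 14.1401%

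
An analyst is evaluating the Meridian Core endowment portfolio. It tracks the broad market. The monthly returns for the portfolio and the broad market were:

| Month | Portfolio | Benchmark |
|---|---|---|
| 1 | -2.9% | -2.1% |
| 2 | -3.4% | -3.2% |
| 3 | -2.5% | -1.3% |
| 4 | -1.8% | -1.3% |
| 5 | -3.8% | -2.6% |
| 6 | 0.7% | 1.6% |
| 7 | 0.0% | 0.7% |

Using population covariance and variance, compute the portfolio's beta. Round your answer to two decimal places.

r̄p = -1.9571%,  r̄m = -1.1714%
Cov = Σ(rp − r̄p)(rm − r̄m) / 7 = 2.5016
Var(rm) = Σ(rm − r̄m)² / 7 = 2.6049
β = Cov / Var = 2.5016 / 2.6049 = 0.9603

0.96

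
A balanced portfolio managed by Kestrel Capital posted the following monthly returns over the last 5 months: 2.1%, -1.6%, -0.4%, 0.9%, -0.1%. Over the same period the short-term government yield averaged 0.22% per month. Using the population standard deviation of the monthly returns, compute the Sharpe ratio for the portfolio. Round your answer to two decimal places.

Mean return μ = 0.90 / 5 = 0.1800%
Population σ = √[Σ(r − μ)² / 5] = √[7.7880 / 5] = √1.5576 = 1.2480%
Sharpe = (μ − rf) / σ = (0.1800 − 0.22) / 1.2480 = -0.0400 / 1.2480 = -0.0321

-0.03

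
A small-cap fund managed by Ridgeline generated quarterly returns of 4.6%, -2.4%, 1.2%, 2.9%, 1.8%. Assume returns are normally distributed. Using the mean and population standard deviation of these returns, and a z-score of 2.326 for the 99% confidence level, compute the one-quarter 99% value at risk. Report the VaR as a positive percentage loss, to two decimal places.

r̄ = (4.6 − 2.4 + 1.2 + 2.9 + 1.8) / 5 = 8.10 / 5 = 1.6200%
Population std dev = √[26.8880 / 5] = 2.3190%
VaR = −(r̄ − z·σ) = −(1.6200 − 2.326 × 2.3190) = −(-3.7740) = 3.7740%

3.77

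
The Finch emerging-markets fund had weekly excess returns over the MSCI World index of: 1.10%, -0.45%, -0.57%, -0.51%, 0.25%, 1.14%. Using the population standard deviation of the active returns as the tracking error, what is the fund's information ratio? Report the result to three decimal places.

μ = (1.1 − 0.45 − 0.57 − 0.51 + 0.25 + 1.14) / 6 = 0.960 / 6 = 0.1600%
Population σ = √[Σ(r − μ)² / 6] = √[3.2060 / 6] = √0.5343 = 0.7310%
IR = μ / tracking error = 0.1600 / 0.7310 = 0.2189

0.219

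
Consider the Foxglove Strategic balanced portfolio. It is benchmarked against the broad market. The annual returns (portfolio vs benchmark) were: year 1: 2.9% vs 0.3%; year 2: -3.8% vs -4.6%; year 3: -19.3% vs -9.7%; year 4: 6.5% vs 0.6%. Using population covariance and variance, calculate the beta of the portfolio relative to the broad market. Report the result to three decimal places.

r̄p = -3.4250%,  r̄m = -3.3500%
Cov = Σ(rp − r̄p)(rm − r̄m) / 4 = 40.8913
Var(rm) = Σ(rm − r̄m)² / 4 = 17.7025
β = Cov / Var = 40.8913 / 17.7025 = 2.3099

2.310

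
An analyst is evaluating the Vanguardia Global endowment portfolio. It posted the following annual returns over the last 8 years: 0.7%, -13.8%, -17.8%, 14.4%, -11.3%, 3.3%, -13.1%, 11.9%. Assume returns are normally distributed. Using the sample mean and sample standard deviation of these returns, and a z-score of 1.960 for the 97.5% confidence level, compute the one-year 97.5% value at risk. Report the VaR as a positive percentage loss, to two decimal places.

Mean return r̄ = -25.70 / 8 = -3.2125%
Σ(r − r̄)² = 1084.3688; sample σ = √(1084.3688/7) = 12.4463%
VaR = −(r̄ − z·σ) = −(-3.2125 − 1.960 × 12.4463) = −(-27.6072) = 27.6072%

27.61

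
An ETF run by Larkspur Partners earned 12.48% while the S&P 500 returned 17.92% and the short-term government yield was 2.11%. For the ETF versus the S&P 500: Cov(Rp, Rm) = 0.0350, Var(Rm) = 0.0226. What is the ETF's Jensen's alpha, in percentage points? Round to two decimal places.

β = Cov / Var = 0.0350 / 0.0226 = 1.5487
E[R] = Rf + β(Rm − Rf) = 2.11% + 1.5487 × (17.92% − 2.11%) = 26.5949%
α = Rp − E[R] = 12.48% − 26.5949% = -14.1149

-14.11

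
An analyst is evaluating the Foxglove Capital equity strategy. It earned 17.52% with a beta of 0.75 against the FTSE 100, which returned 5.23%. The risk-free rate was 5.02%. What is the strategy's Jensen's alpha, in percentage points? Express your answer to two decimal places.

12.34

CAPM expected return = Rf + β(Rm − Rf) = 5.02% + 0.75 × (5.23% − 5.02%) = 5.02 + 0.75 × 0.21 = 5.1775%
Jensen's α = Rp − E[R] = 17.52% − 5.1775% = 12.3425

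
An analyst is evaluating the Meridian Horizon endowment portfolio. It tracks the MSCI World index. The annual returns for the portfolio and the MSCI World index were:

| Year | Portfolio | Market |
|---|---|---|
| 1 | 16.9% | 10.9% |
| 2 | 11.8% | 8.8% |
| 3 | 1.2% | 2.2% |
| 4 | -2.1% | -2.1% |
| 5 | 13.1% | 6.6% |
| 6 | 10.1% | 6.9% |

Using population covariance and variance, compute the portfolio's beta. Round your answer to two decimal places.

r̄p = 8.5000%,  r̄m = 5.5500%
Cov = Σ(rp − r̄p)(rm − r̄m) / 6 = 28.0333
Var(rm) = Σ(rm − r̄m)² / 6 = 18.6425
β = Cov / Var = 28.0333 / 18.6425 = 1.5037

1.50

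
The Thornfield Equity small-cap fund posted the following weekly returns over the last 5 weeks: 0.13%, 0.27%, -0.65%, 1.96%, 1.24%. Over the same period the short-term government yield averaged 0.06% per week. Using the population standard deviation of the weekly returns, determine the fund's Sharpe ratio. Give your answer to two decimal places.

0.58

Mean return μ = 2.950 / 5 = 0.5900%
Σ(r − μ)² = 4.1510; population σ = √(4.1510/5) = 0.9112%
Sharpe = (μ − rf) / σ = (0.5900 − 0.06) / 0.9112 = 0.5300 / 0.9112 = 0.5817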